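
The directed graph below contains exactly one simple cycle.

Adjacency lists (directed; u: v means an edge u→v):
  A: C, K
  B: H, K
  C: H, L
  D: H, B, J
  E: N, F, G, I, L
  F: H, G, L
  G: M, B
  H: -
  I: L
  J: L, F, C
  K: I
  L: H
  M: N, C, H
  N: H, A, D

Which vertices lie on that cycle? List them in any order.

D, F, G, J, M, N

DFS with gray/black marking from G:
G gray
  M gray
    N gray
      H gray
      H black
      A gray
        C gray
          C→H: H black — skip
          L gray
            L→H: H black — skip
          L black
        C black
        K gray
          I gray
            I→L: L black — skip
          I black
        K black
      A black
      D gray
        D→H: H black — skip
        B gray
          B→H: H black — skip
          B→K: K black — skip
        B black
        J gray
          J→L: L black — skip
          F gray
            F→H: H black — skip
            F→G: G is gray → back edge
Back edge closes the cycle G → M → N → D → J → F → G; its vertices are {D, F, G, J, M, N}.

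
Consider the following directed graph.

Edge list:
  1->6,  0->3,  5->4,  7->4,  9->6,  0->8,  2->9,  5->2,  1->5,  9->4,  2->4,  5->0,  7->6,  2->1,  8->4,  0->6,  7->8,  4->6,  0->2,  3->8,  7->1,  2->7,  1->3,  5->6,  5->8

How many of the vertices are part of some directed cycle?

5

A vertex is on a directed cycle iff it belongs to a strongly connected component of size ≥ 2 (or has a self-loop).
The vertices on cycles are {0, 1, 2, 5, 7} — 5 in total.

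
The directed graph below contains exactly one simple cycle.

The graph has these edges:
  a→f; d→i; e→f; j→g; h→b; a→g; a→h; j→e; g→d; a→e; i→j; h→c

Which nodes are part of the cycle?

DFS with gray/black marking from g:
g gray
  d gray
    i gray
      j gray
        j→g: g is gray → back edge
Back edge closes the cycle g → d → i → j → g; its vertices are {d, g, i, j}.

d, g, i, j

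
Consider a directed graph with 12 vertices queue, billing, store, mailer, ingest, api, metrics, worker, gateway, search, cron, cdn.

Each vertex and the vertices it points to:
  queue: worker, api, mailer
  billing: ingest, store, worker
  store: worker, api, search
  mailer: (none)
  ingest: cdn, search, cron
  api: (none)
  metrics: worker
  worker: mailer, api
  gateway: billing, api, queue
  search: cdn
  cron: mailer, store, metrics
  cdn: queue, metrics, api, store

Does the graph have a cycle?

DFS with white/gray/black marking, starting from cron:
cron gray
  mailer gray
  mailer black
  store gray
    worker gray
      worker→mailer: mailer black — skip
      api gray
      api black
    worker black
    store→api: api black — skip
    search gray
      cdn gray
        queue gray
          queue→worker: worker black — skip
          queue→api: api black — skip
          queue→mailer: mailer black — skip
        queue black
        metrics gray
          metrics→worker: worker black — skip
        metrics black
        cdn→api: api black — skip
        cdn→store: store is gray → back edge
Back edge found, so a cycle exists: store → search → cdn → store.

Yes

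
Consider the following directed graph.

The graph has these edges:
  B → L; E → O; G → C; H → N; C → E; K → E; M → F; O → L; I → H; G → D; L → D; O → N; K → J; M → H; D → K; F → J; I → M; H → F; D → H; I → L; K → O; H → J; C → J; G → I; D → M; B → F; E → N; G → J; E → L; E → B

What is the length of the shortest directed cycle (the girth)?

4

For each vertex v, BFS finds the shortest path from v back to v.
The shortest such closed walk is D → K → E → L → D, length 4.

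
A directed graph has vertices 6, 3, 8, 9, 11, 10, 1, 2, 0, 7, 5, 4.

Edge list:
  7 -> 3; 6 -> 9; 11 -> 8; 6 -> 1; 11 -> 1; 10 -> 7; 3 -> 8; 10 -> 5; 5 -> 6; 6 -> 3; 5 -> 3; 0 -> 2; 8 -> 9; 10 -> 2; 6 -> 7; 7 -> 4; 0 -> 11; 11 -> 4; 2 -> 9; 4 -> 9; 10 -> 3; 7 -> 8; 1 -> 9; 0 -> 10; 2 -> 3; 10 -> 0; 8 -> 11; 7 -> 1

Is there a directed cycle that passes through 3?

No

3 lies on a cycle iff there is a path from 3 back to itself.
Exploring from 3, it never reaches itself; equivalently, its strongly connected component is a singleton.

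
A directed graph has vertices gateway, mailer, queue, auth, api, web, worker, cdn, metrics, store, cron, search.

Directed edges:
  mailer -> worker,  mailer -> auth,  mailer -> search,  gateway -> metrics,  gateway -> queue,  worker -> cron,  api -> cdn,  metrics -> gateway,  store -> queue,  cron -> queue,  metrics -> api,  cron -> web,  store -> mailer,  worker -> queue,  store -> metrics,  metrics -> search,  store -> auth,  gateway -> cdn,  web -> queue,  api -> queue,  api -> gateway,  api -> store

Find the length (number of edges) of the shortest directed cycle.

2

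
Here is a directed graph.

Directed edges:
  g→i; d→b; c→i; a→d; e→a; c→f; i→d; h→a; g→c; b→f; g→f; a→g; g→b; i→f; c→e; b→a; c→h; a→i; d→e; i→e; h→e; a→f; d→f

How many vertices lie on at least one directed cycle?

8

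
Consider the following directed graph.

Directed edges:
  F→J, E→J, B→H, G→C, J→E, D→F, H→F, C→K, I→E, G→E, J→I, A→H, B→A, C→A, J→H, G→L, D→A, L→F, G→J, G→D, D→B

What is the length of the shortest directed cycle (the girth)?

2

For each vertex v, BFS finds the shortest path from v back to v.
The shortest such closed walk is E → J → E, length 2.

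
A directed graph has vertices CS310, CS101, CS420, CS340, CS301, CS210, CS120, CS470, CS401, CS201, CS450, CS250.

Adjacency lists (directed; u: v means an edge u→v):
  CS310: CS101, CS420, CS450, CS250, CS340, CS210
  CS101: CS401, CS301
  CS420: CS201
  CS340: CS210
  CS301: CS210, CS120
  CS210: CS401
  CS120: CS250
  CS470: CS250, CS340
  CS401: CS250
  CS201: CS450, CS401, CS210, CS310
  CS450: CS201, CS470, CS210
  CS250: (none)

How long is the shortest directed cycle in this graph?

2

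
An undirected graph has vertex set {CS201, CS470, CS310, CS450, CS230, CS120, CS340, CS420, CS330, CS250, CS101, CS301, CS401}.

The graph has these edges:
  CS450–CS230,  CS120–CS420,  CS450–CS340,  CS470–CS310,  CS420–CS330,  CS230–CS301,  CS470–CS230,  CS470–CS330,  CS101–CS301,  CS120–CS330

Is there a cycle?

Yes

DFS, tracking each vertex's parent; an edge to a visited non-parent vertex closes a cycle.
Start from CS201:
visit CS201 (parent –)
visit CS470 (parent –)
  visit CS330 (parent CS470)
    CS330–CS470: parent, skip
    visit CS120 (parent CS330)
      visit CS420 (parent CS120)
        CS420–CS330: CS330 visited and ≠ parent → cycle
Cycle: CS330 – CS120 – CS420 – CS330.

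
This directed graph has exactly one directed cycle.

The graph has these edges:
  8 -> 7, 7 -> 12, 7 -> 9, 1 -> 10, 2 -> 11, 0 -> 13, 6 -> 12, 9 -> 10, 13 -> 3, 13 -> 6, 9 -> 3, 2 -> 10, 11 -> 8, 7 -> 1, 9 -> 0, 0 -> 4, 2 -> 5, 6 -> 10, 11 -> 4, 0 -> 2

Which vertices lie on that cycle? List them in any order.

0, 2, 7, 8, 9, 11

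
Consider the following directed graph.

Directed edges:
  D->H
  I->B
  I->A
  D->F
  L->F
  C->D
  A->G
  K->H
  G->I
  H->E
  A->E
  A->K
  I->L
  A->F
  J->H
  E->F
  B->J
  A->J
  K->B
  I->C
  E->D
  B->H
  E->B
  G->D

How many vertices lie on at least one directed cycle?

8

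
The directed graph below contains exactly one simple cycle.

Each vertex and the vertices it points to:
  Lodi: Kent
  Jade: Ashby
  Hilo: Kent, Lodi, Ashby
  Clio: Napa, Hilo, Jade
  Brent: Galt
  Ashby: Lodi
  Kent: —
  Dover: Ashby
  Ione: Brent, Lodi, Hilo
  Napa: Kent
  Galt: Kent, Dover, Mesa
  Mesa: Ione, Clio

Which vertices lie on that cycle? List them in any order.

Galt, Ione, Mesa, Brent

DFS with gray/black marking from Mesa:
Mesa gray
  Ione gray
    Brent gray
      Galt gray
        Kent gray
        Kent black
        Dover gray
          Ashby gray
            Lodi gray
              Lodi→Kent: Kent black — skip
            Lodi black
          Ashby black
        Dover black
        Galt→Mesa: Mesa is gray → back edge
Back edge closes the cycle Mesa → Ione → Brent → Galt → Mesa; its vertices are {Galt, Ione, Mesa, Brent}.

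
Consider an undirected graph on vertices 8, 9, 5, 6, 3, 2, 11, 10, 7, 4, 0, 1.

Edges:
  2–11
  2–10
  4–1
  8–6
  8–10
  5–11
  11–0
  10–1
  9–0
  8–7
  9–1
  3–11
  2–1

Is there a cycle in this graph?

Yes

DFS, tracking each vertex's parent; an edge to a visited non-parent vertex closes a cycle.
Start from 6:
visit 6 (parent –)
  visit 8 (parent 6)
    8–6: parent, skip
    visit 7 (parent 8)
      7–8: parent, skip
    visit 10 (parent 8)
      10–8: parent, skip
      visit 1 (parent 10)
        visit 2 (parent 1)
          visit 11 (parent 2)
            visit 5 (parent 11)
              5–11: parent, skip
            visit 0 (parent 11)
              0–11: parent, skip
              visit 9 (parent 0)
                9–1: 1 visited and ≠ parent → cycle
Cycle: 1 – 2 – 11 – 0 – 9 – 1.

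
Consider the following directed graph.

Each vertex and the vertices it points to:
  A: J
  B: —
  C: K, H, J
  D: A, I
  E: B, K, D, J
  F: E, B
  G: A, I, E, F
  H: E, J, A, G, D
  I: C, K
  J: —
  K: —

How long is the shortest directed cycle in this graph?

For each vertex v, BFS finds the shortest path from v back to v.
The shortest such closed walk is H → D → I → C → H, length 4.

4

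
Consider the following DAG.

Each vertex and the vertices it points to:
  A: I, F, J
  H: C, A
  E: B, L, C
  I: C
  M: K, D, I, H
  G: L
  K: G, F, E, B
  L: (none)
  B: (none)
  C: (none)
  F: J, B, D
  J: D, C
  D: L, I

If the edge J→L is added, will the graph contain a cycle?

Adding J→L creates a cycle iff L can already reach J.
Explore from L: no path reaches J. The graph stays acyclic.

No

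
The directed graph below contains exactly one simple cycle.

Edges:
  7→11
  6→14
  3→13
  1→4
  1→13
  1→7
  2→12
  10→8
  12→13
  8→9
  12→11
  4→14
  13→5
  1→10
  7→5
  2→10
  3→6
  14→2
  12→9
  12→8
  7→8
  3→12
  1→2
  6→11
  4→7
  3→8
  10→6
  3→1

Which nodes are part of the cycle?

DFS with gray/black marking from 2:
2 gray
  12 gray
    9 gray
    9 black
    11 gray
    11 black
    8 gray
      8→9: 9 black — skip
    8 black
    13 gray
      5 gray
      5 black
    13 black
  12 black
  10 gray
    6 gray
      14 gray
        14→2: 2 is gray → back edge
Back edge closes the cycle 2 → 10 → 6 → 14 → 2; its vertices are {2, 6, 10, 14}.

2, 6, 10, 14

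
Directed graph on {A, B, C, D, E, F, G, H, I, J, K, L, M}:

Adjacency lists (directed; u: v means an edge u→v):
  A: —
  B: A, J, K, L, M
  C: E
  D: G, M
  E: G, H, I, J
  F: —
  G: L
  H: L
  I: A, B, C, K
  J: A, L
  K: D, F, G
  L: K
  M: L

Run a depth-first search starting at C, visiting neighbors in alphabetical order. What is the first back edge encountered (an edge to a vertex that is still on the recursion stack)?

D→G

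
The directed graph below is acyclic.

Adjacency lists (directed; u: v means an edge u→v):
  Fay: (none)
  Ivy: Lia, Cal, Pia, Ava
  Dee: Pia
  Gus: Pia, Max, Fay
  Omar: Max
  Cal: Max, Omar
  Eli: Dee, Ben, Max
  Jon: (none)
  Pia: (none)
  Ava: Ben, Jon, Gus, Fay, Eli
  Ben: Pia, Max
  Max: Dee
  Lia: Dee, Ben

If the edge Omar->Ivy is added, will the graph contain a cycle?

Adding Omar→Ivy creates a cycle iff Ivy can already reach Omar.
Path from Ivy: Ivy → Cal → Omar.
So Ivy → … → Omar → Ivy is a cycle.

Yes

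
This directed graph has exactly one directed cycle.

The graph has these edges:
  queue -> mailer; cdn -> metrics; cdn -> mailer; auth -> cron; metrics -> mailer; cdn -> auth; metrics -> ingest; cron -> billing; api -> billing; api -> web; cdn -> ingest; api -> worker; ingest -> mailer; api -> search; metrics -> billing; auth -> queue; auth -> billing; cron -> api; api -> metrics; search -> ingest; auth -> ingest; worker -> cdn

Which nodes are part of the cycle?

DFS with gray/black marking from cron:
cron gray
  api gray
    search gray
      ingest gray
        mailer gray
        mailer black
      ingest black
    search black
    billing gray
    billing black
    metrics gray
      metrics→mailer: mailer black — skip
      metrics→billing: billing black — skip
      metrics→ingest: ingest black — skip
    metrics black
    worker gray
      cdn gray
        cdn→metrics: metrics black — skip
        cdn→ingest: ingest black — skip
        cdn→mailer: mailer black — skip
        auth gray
          queue gray
            queue→mailer: mailer black — skip
          queue black
          auth→cron: cron is gray → back edge
Back edge closes the cycle cron → api → worker → cdn → auth → cron; its vertices are {api, cdn, auth, cron, worker}.

api, cdn, auth, cron, worker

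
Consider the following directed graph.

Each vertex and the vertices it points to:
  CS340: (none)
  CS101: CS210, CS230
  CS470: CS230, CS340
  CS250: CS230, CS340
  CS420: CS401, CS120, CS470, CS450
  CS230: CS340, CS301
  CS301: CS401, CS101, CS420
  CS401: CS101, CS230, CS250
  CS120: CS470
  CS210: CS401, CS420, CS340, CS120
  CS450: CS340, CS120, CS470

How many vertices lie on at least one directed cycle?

10

A vertex is on a directed cycle iff it belongs to a strongly connected component of size ≥ 2 (or has a self-loop).
The vertices on cycles are {CS101, CS120, CS210, CS230, CS250, CS301, CS401, CS420, CS450, CS470} — 10 in total.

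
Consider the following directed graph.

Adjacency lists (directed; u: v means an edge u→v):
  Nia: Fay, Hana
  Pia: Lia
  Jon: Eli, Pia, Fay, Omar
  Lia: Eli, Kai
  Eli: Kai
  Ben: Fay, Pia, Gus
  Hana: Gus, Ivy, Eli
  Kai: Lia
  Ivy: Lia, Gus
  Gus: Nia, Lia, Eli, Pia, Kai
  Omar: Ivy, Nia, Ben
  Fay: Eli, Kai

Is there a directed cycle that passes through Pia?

Pia lies on a cycle iff there is a path from Pia back to itself.
Exploring from Pia, it never reaches itself; equivalently, its strongly connected component is a singleton.

No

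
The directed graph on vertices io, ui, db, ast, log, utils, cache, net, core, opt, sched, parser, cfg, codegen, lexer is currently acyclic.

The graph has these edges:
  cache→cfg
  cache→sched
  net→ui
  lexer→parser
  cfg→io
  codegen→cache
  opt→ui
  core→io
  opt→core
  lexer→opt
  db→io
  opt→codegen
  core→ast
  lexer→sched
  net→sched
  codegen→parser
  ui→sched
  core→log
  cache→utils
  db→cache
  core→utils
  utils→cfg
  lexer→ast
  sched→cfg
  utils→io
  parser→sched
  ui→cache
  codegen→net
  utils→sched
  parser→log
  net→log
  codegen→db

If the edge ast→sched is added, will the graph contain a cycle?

No

Adding ast→sched creates a cycle iff sched can already reach ast.
Explore from sched: no path reaches ast. The graph stays acyclic.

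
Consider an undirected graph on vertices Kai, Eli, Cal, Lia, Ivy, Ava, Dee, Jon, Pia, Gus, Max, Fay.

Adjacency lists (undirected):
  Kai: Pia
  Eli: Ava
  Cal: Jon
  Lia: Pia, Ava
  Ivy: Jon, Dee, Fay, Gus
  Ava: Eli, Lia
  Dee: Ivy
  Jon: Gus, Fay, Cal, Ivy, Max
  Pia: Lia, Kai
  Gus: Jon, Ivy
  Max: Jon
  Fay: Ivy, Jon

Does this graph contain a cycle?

Yes

DFS, tracking each vertex's parent; an edge to a visited non-parent vertex closes a cycle.
Start from Max:
visit Max (parent –)
  visit Jon (parent Max)
    visit Gus (parent Jon)
      Gus–Jon: parent, skip
      visit Ivy (parent Gus)
        Ivy–Jon: Jon visited and ≠ parent → cycle
Cycle: Jon – Gus – Ivy – Jon.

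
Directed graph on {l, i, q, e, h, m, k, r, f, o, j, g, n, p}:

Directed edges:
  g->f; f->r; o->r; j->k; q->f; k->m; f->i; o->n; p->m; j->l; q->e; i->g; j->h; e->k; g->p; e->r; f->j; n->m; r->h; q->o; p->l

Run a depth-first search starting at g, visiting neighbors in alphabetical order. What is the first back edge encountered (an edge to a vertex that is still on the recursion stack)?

i->g

DFS from g (visiting neighbors in alphabetical order); mark gray on enter, black on exit:
g gray
  f gray
    i gray
      i→g: g is gray → back edge
First back edge: i → g.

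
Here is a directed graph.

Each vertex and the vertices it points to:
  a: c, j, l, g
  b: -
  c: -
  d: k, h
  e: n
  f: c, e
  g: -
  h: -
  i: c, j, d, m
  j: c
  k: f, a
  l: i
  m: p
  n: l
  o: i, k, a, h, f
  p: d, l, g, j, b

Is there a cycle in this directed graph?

Yes

DFS with white/gray/black marking, starting from k:
k gray
  f gray
    c gray
    c black
    e gray
      n gray
        l gray
          i gray
            i→c: c black — skip
            j gray
              j→c: c black — skip
            j black
            d gray
              d→k: k is gray → back edge
Back edge found, so a cycle exists: k → f → e → n → l → i → d → k.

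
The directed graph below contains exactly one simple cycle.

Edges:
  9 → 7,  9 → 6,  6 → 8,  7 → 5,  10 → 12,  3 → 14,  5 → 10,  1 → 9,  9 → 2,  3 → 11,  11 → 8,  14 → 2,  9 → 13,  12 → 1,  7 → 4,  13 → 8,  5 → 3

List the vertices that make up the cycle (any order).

DFS with gray/black marking from 7:
7 gray
  4 gray
  4 black
  5 gray
    3 gray
      14 gray
        2 gray
        2 black
      14 black
      11 gray
        8 gray
        8 black
      11 black
    3 black
    10 gray
      12 gray
        1 gray
          9 gray
            9→7: 7 is gray → back edge
Back edge closes the cycle 7 → 5 → 10 → 12 → 1 → 9 → 7; its vertices are {1, 5, 7, 9, 10, 12}.

1, 5, 7, 9, 10, 12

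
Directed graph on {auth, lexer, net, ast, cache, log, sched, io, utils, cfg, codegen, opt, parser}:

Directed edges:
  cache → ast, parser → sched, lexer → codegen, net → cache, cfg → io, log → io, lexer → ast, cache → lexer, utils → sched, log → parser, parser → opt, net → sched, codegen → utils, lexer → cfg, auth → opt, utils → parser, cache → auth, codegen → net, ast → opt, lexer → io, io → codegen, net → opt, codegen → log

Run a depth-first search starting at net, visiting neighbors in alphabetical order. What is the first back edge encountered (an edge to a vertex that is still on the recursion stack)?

log->io

DFS from net (visiting neighbors in alphabetical order); mark gray on enter, black on exit:
net gray
  cache gray
    ast gray
      opt gray
      opt black
    ast black
    auth gray
      auth→opt: opt black — skip
    auth black
    lexer gray
      lexer→ast: ast black — skip
      cfg gray
        io gray
          codegen gray
            log gray
              log→io: io is gray → back edge
First back edge: log → io.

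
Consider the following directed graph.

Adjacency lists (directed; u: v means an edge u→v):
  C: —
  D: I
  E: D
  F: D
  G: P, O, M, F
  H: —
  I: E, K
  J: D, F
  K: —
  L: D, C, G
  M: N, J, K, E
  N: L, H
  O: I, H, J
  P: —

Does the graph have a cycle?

DFS with white/gray/black marking, starting from M:
M gray
  N gray
    L gray
      D gray
        I gray
          E gray
            E→D: D is gray → back edge
Back edge found, so a cycle exists: D → I → E → D.

Yes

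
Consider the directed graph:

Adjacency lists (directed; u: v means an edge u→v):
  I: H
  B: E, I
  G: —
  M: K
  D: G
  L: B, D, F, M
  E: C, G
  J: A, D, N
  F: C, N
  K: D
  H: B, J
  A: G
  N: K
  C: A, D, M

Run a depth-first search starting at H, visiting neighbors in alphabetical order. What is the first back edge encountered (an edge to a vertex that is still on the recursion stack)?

I→H

DFS from H (visiting neighbors in alphabetical order); mark gray on enter, black on exit:
H gray
  B gray
    E gray
      C gray
        A gray
          G gray
          G black
        A black
        D gray
          D→G: G black — skip
        D black
        M gray
          K gray
            K→D: D black — skip
          K black
        M black
      C black
      E→G: G black — skip
    E black
    I gray
      I→H: H is gray → back edge
First back edge: I → H.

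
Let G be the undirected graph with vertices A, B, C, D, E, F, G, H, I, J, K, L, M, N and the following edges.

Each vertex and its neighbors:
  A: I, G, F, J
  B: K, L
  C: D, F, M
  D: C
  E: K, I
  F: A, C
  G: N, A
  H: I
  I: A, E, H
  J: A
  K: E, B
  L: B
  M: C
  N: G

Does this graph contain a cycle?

No

DFS, tracking each vertex's parent; an edge to a visited non-parent vertex closes a cycle.
Start from G:
visit G (parent –)
  visit N (parent G)
    N–G: parent, skip
  visit A (parent G)
    visit I (parent A)
      I–A: parent, skip
      visit E (parent I)
        visit K (parent E)
          K–E: parent, skip
          visit B (parent K)
            B–K: parent, skip
            visit L (parent B)
              L–B: parent, skip
        E–I: parent, skip
      visit H (parent I)
        H–I: parent, skip
    A–G: parent, skip
    visit F (parent A)
      F–A: parent, skip
      visit C (parent F)
        visit D (parent C)
          D–C: parent, skip
        C–F: parent, skip
        visit M (parent C)
          M–C: parent, skip
    visit J (parent A)
      J–A: parent, skip
No non-parent visited neighbor found — the graph is a forest.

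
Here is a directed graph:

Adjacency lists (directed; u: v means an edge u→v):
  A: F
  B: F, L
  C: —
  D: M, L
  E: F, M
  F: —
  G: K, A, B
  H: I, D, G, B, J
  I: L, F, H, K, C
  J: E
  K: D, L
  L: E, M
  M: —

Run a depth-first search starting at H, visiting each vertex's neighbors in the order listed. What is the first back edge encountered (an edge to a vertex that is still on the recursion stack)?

I->H

DFS from H (visiting each vertex's neighbors in the order listed); mark gray on enter, black on exit:
H gray
  I gray
    L gray
      E gray
        F gray
        F black
        M gray
        M black
      E black
      L→M: M black — skip
    L black
    I→F: F black — skip
    I→H: H is gray → back edge
First back edge: I → H.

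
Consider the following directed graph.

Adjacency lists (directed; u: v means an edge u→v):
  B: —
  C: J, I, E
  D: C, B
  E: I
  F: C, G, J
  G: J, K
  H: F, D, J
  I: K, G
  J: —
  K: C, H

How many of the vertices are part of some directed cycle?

8

A vertex is on a directed cycle iff it belongs to a strongly connected component of size ≥ 2 (or has a self-loop).
The vertices on cycles are {C, D, E, F, G, H, I, K} — 8 in total.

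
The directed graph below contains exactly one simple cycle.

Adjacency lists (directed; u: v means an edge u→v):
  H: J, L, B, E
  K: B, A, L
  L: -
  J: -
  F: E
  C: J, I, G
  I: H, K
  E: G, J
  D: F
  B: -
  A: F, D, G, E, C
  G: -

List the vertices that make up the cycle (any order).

DFS with gray/black marking from A:
A gray
  F gray
    E gray
      G gray
      G black
      J gray
      J black
    E black
  F black
  D gray
    D→F: F black — skip
  D black
  A→G: G black — skip
  A→E: E black — skip
  C gray
    C→J: J black — skip
    I gray
      H gray
        H→J: J black — skip
        L gray
        L black
        B gray
        B black
        H→E: E black — skip
      H black
      K gray
        K→B: B black — skip
        K→A: A is gray → back edge
Back edge closes the cycle A → C → I → K → A; its vertices are {A, C, I, K}.

A, C, I, K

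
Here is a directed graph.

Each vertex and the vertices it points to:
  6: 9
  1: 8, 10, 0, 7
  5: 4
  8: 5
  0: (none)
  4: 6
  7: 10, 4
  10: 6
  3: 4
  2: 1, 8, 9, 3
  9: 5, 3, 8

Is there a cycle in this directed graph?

Yes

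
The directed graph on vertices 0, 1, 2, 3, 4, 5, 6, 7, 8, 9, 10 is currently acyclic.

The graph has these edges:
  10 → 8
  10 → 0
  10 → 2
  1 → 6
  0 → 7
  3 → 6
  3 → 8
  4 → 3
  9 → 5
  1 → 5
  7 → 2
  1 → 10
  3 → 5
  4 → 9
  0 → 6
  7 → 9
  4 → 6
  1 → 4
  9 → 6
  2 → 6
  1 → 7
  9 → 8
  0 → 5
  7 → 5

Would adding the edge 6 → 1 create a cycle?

Yes

Adding 6→1 creates a cycle iff 1 can already reach 6.
Path from 1: 1 → 6.
So 1 → … → 6 → 1 is a cycle.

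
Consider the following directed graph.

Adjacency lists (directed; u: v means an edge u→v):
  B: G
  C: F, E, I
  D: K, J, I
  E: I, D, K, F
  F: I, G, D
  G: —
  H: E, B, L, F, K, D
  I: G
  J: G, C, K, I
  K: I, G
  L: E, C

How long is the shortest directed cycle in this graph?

For each vertex v, BFS finds the shortest path from v back to v.
The shortest such closed walk is D → J → C → F → D, length 4.

4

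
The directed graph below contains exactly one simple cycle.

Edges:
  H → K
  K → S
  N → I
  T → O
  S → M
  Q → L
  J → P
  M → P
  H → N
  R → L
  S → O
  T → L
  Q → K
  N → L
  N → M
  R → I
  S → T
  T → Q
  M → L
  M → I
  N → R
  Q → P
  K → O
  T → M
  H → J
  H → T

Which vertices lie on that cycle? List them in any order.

K, Q, S, T

DFS with gray/black marking from K:
K gray
  S gray
    T gray
      M gray
        L gray
        L black
        I gray
        I black
        P gray
        P black
      M black
      T→L: L black — skip
      O gray
      O black
      Q gray
        Q→P: P black — skip
        Q→K: K is gray → back edge
Back edge closes the cycle K → S → T → Q → K; its vertices are {K, Q, S, T}.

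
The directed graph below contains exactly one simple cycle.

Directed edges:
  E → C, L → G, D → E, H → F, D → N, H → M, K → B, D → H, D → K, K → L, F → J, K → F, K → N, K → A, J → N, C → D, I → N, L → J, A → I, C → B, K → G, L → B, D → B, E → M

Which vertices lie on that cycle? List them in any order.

C, D, E

DFS with gray/black marking from D:
D gray
  H gray
    F gray
      J gray
        N gray
        N black
      J black
    F black
    M gray
    M black
  H black
  D→N: N black — skip
  B gray
  B black
  E gray
    C gray
      C→D: D is gray → back edge
Back edge closes the cycle D → E → C → D; its vertices are {C, D, E}.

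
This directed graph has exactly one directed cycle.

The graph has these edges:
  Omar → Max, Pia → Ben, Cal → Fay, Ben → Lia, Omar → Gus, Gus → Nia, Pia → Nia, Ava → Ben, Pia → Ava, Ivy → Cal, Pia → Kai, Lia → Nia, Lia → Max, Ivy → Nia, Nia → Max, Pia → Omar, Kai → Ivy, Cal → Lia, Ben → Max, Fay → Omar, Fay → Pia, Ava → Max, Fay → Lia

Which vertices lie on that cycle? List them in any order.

Cal, Fay, Ivy, Kai, Pia

DFS with gray/black marking from Fay:
Fay gray
  Pia gray
    Omar gray
      Gus gray
        Nia gray
          Max gray
          Max black
        Nia black
      Gus black
      Omar→Max: Max black — skip
    Omar black
    Pia→Nia: Nia black — skip
    Ava gray
      Ben gray
        Lia gray
          Lia→Nia: Nia black — skip
          Lia→Max: Max black — skip
        Lia black
        Ben→Max: Max black — skip
      Ben black
      Ava→Max: Max black — skip
    Ava black
    Kai gray
      Ivy gray
        Cal gray
          Cal→Lia: Lia black — skip
          Cal→Fay: Fay is gray → back edge
Back edge closes the cycle Fay → Pia → Kai → Ivy → Cal → Fay; its vertices are {Cal, Fay, Ivy, Kai, Pia}.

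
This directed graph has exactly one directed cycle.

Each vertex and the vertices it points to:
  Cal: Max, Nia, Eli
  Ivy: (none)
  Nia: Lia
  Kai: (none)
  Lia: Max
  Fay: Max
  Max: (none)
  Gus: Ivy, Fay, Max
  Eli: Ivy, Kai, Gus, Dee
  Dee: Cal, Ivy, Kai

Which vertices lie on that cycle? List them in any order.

DFS with gray/black marking from Cal:
Cal gray
  Max gray
  Max black
  Nia gray
    Lia gray
      Lia→Max: Max black — skip
    Lia black
  Nia black
  Eli gray
    Ivy gray
    Ivy black
    Kai gray
    Kai black
    Gus gray
      Gus→Ivy: Ivy black — skip
      Fay gray
        Fay→Max: Max black — skip
      Fay black
      Gus→Max: Max black — skip
    Gus black
    Dee gray
      Dee→Cal: Cal is gray → back edge
Back edge closes the cycle Cal → Eli → Dee → Cal; its vertices are {Cal, Dee, Eli}.

Cal, Dee, Eli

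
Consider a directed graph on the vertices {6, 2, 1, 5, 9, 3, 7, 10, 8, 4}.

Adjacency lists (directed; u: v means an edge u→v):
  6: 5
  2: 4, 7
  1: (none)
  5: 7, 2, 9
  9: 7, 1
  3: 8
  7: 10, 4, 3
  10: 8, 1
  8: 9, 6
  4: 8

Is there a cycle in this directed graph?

DFS with white/gray/black marking, starting from 2:
2 gray
  4 gray
    8 gray
      9 gray
        7 gray
          10 gray
            10→8: 8 is gray → back edge
Back edge found, so a cycle exists: 8 → 9 → 7 → 10 → 8.

Yes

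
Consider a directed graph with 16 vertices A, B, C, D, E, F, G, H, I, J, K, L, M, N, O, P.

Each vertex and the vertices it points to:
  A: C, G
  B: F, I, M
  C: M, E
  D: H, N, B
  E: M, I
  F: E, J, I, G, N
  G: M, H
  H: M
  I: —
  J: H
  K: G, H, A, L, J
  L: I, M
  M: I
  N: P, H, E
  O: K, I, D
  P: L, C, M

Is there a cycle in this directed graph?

DFS with white/gray/black marking, starting from E:
E gray
  M gray
    I gray
    I black
  M black
  E→I: I black — skip
E black
A gray
  C gray
    C→M: M black — skip
    C→E: E black — skip
  C black
  G gray
    G→M: M black — skip
    H gray
      H→M: M black — skip
    H black
  G black
A black
B gray
  F gray
    F→E: E black — skip
    J gray
      J→H: H black — skip
    J black
    F→I: I black — skip
    F→G: G black — skip
    N gray
      P gray
        L gray
          L→I: I black — skip
          L→M: M black — skip
        L black
        P→C: C black — skip
        P→M: M black — skip
      P black
      N→H: H black — skip
      N→E: E black — skip
    N black
  F black
  B→I: I black — skip
  B→M: M black — skip
B black
D gray
  D→H: H black — skip
  D→N: N black — skip
  D→B: B black — skip
D black
K gray
  K→G: G black — skip
  K→H: H black — skip
  K→A: A black — skip
  K→L: L black — skip
  K→J: J black — skip
K black
O gray
  O→K: K black — skip
  O→I: I black — skip
  O→D: D black — skip
O black
Every edge goes to a white or black vertex — no back edge, so the graph is acyclic.

No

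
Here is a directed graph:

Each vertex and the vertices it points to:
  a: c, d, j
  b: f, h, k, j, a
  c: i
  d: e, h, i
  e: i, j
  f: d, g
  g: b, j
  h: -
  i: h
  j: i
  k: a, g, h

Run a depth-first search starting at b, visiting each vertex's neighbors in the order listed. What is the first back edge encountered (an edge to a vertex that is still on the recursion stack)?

g->b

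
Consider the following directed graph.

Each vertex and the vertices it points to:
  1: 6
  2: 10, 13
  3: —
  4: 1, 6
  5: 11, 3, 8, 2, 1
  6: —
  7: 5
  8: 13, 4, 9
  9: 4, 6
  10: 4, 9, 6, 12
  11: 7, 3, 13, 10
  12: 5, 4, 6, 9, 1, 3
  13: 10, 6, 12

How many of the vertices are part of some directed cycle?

8

A vertex is on a directed cycle iff it belongs to a strongly connected component of size ≥ 2 (or has a self-loop).
The vertices on cycles are {2, 5, 7, 8, 10, 11, 12, 13} — 8 in total.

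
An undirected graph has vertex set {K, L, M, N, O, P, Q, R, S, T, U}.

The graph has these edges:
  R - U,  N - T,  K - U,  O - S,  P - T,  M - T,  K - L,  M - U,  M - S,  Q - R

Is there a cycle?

No

DFS, tracking each vertex's parent; an edge to a visited non-parent vertex closes a cycle.
Start from L:
visit L (parent –)
  visit K (parent L)
    visit U (parent K)
      visit R (parent U)
        visit Q (parent R)
          Q–R: parent, skip
        R–U: parent, skip
      visit M (parent U)
        visit T (parent M)
          T–M: parent, skip
          visit N (parent T)
            N–T: parent, skip
          visit P (parent T)
            P–T: parent, skip
        visit S (parent M)
          S–M: parent, skip
          visit O (parent S)
            O–S: parent, skip
        M–U: parent, skip
      U–K: parent, skip
    K–L: parent, skip
No non-parent visited neighbor found — the graph is a forest.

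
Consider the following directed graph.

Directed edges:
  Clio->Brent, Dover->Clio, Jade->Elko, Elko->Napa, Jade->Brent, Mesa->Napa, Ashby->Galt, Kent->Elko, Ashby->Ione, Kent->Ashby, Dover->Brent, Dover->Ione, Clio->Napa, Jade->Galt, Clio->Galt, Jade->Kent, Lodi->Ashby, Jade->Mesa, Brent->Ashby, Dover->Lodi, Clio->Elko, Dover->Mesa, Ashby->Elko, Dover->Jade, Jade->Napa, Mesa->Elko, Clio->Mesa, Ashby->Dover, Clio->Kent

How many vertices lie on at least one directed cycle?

7

A vertex is on a directed cycle iff it belongs to a strongly connected component of size ≥ 2 (or has a self-loop).
The vertices on cycles are {Clio, Jade, Kent, Lodi, Ashby, Brent, Dover} — 7 in total.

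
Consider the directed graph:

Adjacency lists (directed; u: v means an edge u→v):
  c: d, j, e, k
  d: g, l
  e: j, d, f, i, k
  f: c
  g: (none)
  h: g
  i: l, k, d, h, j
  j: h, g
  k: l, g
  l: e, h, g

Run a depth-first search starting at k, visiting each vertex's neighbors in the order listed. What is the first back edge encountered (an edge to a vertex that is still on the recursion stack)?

DFS from k (visiting each vertex's neighbors in the order listed); mark gray on enter, black on exit:
k gray
  l gray
    e gray
      j gray
        h gray
          g gray
          g black
        h black
        j→g: g black — skip
      j black
      d gray
        d→g: g black — skip
        d→l: l is gray → back edge
First back edge: d → l.

d→l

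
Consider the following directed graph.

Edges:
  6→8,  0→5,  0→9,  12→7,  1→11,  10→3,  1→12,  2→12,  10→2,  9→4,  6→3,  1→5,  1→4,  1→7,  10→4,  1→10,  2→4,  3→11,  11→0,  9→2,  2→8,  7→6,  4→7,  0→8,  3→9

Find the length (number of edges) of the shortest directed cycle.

For each vertex v, BFS finds the shortest path from v back to v.
The shortest such closed walk is 3 → 9 → 4 → 7 → 6 → 3, length 5.

5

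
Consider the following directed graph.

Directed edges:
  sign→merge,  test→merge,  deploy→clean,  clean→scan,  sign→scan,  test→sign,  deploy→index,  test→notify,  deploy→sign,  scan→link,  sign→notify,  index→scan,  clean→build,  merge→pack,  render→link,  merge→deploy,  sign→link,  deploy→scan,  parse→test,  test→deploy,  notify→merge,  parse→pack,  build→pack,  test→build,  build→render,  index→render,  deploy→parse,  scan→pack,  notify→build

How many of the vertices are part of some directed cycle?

A vertex is on a directed cycle iff it belongs to a strongly connected component of size ≥ 2 (or has a self-loop).
The vertices on cycles are {sign, test, merge, parse, deploy, notify} — 6 in total.

6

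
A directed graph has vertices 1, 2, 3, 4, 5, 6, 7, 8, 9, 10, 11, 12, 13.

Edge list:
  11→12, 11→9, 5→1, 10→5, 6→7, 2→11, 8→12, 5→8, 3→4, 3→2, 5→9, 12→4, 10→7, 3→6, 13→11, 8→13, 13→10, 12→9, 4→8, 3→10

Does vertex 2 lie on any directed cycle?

No

2 lies on a cycle iff there is a path from 2 back to itself.
Exploring from 2, it never reaches itself; equivalently, its strongly connected component is a singleton.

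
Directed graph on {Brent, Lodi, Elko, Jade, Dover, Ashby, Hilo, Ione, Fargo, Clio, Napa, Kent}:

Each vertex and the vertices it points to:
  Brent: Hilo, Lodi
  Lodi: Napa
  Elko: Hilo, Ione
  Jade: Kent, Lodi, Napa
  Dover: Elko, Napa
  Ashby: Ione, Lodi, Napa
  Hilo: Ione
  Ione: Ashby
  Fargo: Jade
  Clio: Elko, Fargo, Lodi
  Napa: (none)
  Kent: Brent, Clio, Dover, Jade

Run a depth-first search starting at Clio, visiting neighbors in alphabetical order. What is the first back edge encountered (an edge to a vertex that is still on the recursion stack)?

Ashby→Ione

DFS from Clio (visiting neighbors in alphabetical order); mark gray on enter, black on exit:
Clio gray
  Elko gray
    Hilo gray
      Ione gray
        Ashby gray
          Ashby→Ione: Ione is gray → back edge
First back edge: Ashby → Ione.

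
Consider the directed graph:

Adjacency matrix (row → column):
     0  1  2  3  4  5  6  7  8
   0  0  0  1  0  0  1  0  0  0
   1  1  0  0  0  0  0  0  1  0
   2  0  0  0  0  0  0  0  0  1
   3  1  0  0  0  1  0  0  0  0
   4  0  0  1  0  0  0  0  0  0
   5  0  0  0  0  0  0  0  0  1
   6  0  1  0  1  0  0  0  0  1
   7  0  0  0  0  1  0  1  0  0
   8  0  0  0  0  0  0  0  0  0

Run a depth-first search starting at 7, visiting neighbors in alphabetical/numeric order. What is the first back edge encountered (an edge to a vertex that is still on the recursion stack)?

DFS from 7 (visiting neighbors in alphabetical/numeric order); mark gray on enter, black on exit:
7 gray
  4 gray
    2 gray
      8 gray
      8 black
    2 black
  4 black
  6 gray
    1 gray
      0 gray
        0→2: 2 black — skip
        5 gray
          5→8: 8 black — skip
        5 black
      0 black
      1→7: 7 is gray → back edge
First back edge: 1 → 7.

1->7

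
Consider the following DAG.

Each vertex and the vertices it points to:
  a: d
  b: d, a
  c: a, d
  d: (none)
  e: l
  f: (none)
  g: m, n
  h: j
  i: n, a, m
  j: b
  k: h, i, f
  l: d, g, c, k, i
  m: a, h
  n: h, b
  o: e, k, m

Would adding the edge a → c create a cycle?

Yes

Adding a→c creates a cycle iff c can already reach a.
Path from c: c → a.
So c → … → a → c is a cycle.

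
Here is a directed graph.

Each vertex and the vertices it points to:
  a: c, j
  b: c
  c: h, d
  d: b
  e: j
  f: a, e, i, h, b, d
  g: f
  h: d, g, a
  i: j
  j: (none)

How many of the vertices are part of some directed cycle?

7

A vertex is on a directed cycle iff it belongs to a strongly connected component of size ≥ 2 (or has a self-loop).
The vertices on cycles are {a, b, c, d, f, g, h} — 7 in total.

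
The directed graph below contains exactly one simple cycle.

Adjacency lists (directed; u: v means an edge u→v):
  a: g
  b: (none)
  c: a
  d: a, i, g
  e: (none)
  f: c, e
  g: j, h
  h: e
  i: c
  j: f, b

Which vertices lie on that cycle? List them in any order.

DFS with gray/black marking from g:
g gray
  j gray
    f gray
      c gray
        a gray
          a→g: g is gray → back edge
Back edge closes the cycle g → j → f → c → a → g; its vertices are {a, c, f, g, j}.

a, c, f, g, j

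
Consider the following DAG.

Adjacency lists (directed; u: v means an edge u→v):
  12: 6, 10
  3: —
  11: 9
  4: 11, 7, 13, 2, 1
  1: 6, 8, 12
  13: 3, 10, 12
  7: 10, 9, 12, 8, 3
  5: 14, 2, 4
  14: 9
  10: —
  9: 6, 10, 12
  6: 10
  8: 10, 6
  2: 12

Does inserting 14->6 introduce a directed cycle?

Adding 14→6 creates a cycle iff 6 can already reach 14.
Explore from 6: no path reaches 14. The graph stays acyclic.

No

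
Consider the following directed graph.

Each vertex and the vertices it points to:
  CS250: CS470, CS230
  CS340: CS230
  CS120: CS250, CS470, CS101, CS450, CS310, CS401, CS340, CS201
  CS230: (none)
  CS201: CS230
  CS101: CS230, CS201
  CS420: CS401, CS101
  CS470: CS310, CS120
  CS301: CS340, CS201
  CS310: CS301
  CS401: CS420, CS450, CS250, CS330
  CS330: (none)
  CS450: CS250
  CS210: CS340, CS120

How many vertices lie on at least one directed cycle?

6

A vertex is on a directed cycle iff it belongs to a strongly connected component of size ≥ 2 (or has a self-loop).
The vertices on cycles are {CS120, CS250, CS401, CS420, CS450, CS470} — 6 in total.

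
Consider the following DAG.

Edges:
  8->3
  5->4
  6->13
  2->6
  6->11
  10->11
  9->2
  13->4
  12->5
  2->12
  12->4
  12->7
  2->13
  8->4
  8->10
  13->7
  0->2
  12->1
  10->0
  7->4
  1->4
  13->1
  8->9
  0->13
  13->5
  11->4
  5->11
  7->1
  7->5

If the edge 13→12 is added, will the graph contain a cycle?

Adding 13→12 creates a cycle iff 12 can already reach 13.
Explore from 12: no path reaches 13. The graph stays acyclic.

No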